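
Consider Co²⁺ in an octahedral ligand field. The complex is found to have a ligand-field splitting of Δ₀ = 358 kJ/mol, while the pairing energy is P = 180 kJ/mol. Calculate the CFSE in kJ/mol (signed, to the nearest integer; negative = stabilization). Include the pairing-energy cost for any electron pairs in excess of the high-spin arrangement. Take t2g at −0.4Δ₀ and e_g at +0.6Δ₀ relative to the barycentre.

-464

Group 9 minus oxidation state +2 gives a d⁷ configuration for Co²⁺.
Since Δ₀ = 358 kJ/mol > P = 180 kJ/mol, the complex adopts the low-spin configuration.
That gives t2g^6 e_g^1.
Orbital CFSE = -1.8Δ₀ = -1.8 × 358 = -644 kJ/mol.
Excess pairs vs high-spin: 3 − 2 = 1; pairing cost = +180 kJ/mol.
Net CFSE = -644 + 180 = -464 kJ/mol.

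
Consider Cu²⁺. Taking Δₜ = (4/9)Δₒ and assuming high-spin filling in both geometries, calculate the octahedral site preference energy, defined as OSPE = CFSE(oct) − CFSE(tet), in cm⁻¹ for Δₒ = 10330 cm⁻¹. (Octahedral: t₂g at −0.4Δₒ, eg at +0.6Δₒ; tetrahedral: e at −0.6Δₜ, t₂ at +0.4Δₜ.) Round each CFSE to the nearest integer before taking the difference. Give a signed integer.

-4362

Cu is in group 11, so Cu²⁺ is d⁹ (11 − 2 = 9).
Octahedral (high-spin): t₂g⁶ eg³, CFSE = 6(−0.4) + 3(+0.6) = -0.6Δₒ = -0.6 × 10330 = -6198 cm⁻¹.
Tetrahedral: e⁴ t₂⁵, CFSE = 4(−0.6) + 5(+0.4) = -0.4Δₜ = -0.4 × (4/9) × 10330 = -1836 cm⁻¹.
OSPE = -6198 − (-1836) = -4362 cm⁻¹.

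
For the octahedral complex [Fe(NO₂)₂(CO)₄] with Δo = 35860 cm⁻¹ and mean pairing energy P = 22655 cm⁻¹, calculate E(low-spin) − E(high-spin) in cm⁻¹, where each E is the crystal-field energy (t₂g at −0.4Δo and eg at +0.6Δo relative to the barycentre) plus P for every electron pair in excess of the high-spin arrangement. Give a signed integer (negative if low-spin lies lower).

-26410

Ligand charges: 2×(-1) from NO₂⁻ and 4×(+0) from CO sum to -2; with overall charge +0, Fe is +2.
Group 8 minus oxidation state +2 gives a d⁶ configuration for Fe²⁺.
In the high-spin limit (t₂g⁴ eg²) the orbital term is -0.4Δo = -14344 cm⁻¹, with no excess pairing.
Low-spin t₂g⁶ eg⁰ gives -2.4Δo = -86064 cm⁻¹, but forming 2 extra pairs costs 2P = 45310 cm⁻¹, so E(LS) = -86064 + 45310 = -40754 cm⁻¹.
E(LS) − E(HS) = -40754 − (-14344) = -26410 cm⁻¹.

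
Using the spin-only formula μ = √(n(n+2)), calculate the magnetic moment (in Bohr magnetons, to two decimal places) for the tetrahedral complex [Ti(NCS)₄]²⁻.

2.83 Bohr magnetons

Each NCS⁻ contributes -1; 4 × (-1) = -4. With overall charge -2, Ti is in the +2 oxidation state.
Group 4 minus oxidation state +2 gives a d² configuration for Ti²⁺.
Tetrahedral fields are weak (Δₜ ≈ 4/9 Δₒ), so electrons fill high-spin.
Configuration: e² t₂⁰ → 2 unpaired electrons.
μ(spin-only) = √[2(2+2)] = √8 ≈ 2.83 Bohr magnetons.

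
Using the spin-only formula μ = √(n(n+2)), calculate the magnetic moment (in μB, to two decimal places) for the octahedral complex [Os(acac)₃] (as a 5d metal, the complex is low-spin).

1.73 μB

Each acac⁻ contributes -1; 3 × (-1) = -3. With overall charge +0, Os is in the +3 oxidation state.
Os³⁺: group 8, so d-count = 8 − 3 = 5.
Configuration: t₂g⁵ eg⁰ → 1 unpaired electron.
μ(spin-only) = √[1(1+2)] = √3 ≈ 1.73 μB.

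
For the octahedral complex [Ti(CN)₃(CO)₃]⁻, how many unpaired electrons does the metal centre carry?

2

Ligand charges: 3×(-1) from CN⁻ and 3×(+0) from CO sum to -3; with overall charge -1, Ti is +2.
Ti sits in group 4; removing 2 electrons leaves Ti²⁺ with 4 − 2 = 2 d electrons.
Configuration: t₂g² eg⁰, giving 2 unpaired electrons.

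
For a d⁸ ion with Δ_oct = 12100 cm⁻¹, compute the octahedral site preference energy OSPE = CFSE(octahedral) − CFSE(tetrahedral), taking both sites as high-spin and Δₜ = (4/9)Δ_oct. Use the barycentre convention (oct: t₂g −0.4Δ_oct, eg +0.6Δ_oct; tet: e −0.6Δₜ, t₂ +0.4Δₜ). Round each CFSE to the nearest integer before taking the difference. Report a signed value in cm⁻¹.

Octahedral high-spin t2g^6 e_g^2: CFSE = -1.2 × 12100 = -14520 cm⁻¹.
Tetrahedral: e^4 t2^4, CFSE = 4(−0.6) + 4(+0.4) = -0.8Δₜ = -0.8 × (4/9) × 12100 = -4302 cm⁻¹.
Subtracting, OSPE = -14520 − (-4302) = -10218 cm⁻¹.

-10218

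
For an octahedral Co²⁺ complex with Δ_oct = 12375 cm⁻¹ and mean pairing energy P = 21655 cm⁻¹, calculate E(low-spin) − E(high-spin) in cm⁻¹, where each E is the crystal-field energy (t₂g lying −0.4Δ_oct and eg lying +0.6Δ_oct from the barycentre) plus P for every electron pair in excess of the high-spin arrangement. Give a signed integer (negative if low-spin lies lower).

9280

Co sits in group 9; removing 2 electrons leaves Co²⁺ with 9 − 2 = 7 d electrons.
High-spin d⁷ fills as t₂g⁵ eg² with CFSE 5(−0.4) + 2(+0.6) = -0.8Δ_oct = -9900 cm⁻¹.
Low-spin: t₂g⁶ eg¹, orbital CFSE = -1.8Δ_oct = -22275 cm⁻¹; plus 1 excess pair × P = +21655 cm⁻¹; total -620 cm⁻¹.
E(LS) − E(HS) = -620 − (-9900) = 9280 cm⁻¹.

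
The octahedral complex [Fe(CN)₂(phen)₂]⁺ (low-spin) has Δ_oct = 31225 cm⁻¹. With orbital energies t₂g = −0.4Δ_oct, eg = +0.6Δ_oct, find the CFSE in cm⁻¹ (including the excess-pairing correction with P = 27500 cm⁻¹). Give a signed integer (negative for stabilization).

Ligand charges: 2×(-1) from CN⁻ and 2×(+0) from phen sum to -2; with overall charge +1, Fe is +3.
Group 8 minus oxidation state +3 gives a d⁵ configuration for Fe³⁺.
The d⁵ electrons fill as t₂g⁵ eg⁰.
Orbital CFSE = 5(-0.4) + 0(0.6) = -2.0Δ_oct = -2.0 × 31225 = -62450 cm⁻¹.
High-spin d⁵ would be t₂g³ eg² with 0 pairs; low-spin has 2, so 2 excess pairs cost +2P = +55000 cm⁻¹.
Overall CFSE = -62450 + 55000 = -7450 cm⁻¹.

-7450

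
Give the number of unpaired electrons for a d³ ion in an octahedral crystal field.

3

Configuration: t2g^3 e_g^0, giving 3 unpaired electrons.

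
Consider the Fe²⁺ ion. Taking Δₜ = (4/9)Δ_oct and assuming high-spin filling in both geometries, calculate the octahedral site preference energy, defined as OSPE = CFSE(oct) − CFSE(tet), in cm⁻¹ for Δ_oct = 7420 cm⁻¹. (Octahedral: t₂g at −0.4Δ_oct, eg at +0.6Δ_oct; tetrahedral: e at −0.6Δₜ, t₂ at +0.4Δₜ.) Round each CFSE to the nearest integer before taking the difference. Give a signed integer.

-989

Group 8 minus oxidation state +2 gives a d⁶ configuration for Fe²⁺.
In an octahedral site d⁶ (HS) is t2g^4 e_g^2, giving CFSE(oct) = -0.4Δ_oct = -2968 cm⁻¹.
Tetrahedral e^3 t2^3 gives -0.6Δₜ = -0.6 × (4/9) × 7420 = -1979 cm⁻¹.
OSPE = -2968 − (-1979) = -989 cm⁻¹.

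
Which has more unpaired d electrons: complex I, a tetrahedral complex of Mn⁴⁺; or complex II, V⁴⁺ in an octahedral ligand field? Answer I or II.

I

I: Mn sits in group 7; removing 4 electrons leaves Mn⁴⁺ with 7 − 4 = 3 d electrons; Tetrahedral fields are weak (Δₜ ≈ 4/9 Δₒ), so electrons fill high-spin; e² t₂¹ → 3 unpaired.
II: Group 5 minus oxidation state +4 gives a d¹ configuration for V⁴⁺; t₂g¹ eg⁰ → 1 unpaired.
So I has more unpaired electrons.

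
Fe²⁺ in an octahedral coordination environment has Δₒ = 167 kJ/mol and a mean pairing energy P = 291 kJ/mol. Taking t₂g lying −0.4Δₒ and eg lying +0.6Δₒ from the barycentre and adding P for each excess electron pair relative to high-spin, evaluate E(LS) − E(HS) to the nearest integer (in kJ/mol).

Group 8 minus oxidation state +2 gives a d⁶ configuration for Fe²⁺.
High-spin d⁶ fills as t₂g⁴ eg² with CFSE 4(−0.4) + 2(+0.6) = -0.4Δₒ = -67 kJ/mol.
Low-spin: t₂g⁶ eg⁰, orbital CFSE = -2.4Δₒ = -401 kJ/mol; plus 2 excess pairs × P = +582 kJ/mol; total 181 kJ/mol.
The difference is 181 − (-67) = 248 kJ/mol, so high-spin lies lower.

248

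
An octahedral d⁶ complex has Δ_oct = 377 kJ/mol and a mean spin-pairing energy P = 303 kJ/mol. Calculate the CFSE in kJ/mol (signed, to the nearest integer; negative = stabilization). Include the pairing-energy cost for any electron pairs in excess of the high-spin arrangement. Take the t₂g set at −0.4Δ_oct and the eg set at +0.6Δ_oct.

-299

Since Δ_oct = 377 kJ/mol > P = 303 kJ/mol, the complex adopts the low-spin configuration.
That gives t₂g⁶ eg⁰.
Orbital CFSE = -2.4Δ_oct = -2.4 × 377 = -905 kJ/mol.
Excess pairs vs high-spin: 3 − 1 = 2; pairing cost = +606 kJ/mol.
Net CFSE = -905 + 606 = -299 kJ/mol.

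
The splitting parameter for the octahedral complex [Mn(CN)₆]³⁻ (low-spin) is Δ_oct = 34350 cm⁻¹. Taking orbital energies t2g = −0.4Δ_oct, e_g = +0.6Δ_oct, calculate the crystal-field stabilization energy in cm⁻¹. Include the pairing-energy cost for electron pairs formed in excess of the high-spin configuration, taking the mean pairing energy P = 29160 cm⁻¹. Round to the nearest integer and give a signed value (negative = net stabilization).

Each CN⁻ contributes -1; 6 × (-1) = -6. With overall charge -3, Mn is in the +3 oxidation state.
Mn is in group 7, so Mn³⁺ is d⁴ (7 − 3 = 4).
Electron filling gives t2g^4 e_g^0.
The orbital stabilization is -1.6Δ_oct = -1.6 × 34350 = -54960 cm⁻¹.
Relative to high-spin t2g^3 e_g^1 (0 paired), the low-spin configuration has 1 additional pair, contributing +1 × 29160 = +29160 cm⁻¹.
Combining: -54960 + 29160 = -25800 cm⁻¹.

-25800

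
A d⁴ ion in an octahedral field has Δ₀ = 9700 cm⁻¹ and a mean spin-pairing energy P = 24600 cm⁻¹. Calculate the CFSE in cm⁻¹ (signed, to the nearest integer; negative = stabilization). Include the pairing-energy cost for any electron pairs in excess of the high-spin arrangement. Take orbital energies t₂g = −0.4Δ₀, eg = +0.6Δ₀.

-5820

Since Δ₀ = 9700 cm⁻¹ < P = 24600 cm⁻¹, the complex adopts the high-spin configuration.
Configuration: t₂g³ eg¹.
Orbital CFSE = -0.6Δ₀ = -0.6 × 9700 = -5820 cm⁻¹.
High-spin has no excess pairs, so no pairing correction applies.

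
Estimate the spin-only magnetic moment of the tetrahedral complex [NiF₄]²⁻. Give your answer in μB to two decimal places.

2.83 μB

Each F⁻ contributes -1; 4 × (-1) = -4. With overall charge -2, Ni is in the +2 oxidation state.
Ni is in group 10, so Ni²⁺ is d⁸ (10 − 2 = 8).
Tetrahedral fields are weak (Δₜ ≈ 4/9 Δₒ), so electrons fill high-spin.
Configuration: e⁴ t₂⁴ → 2 unpaired electrons.
μ(spin-only) = √[2(2+2)] = √8 ≈ 2.83 μB.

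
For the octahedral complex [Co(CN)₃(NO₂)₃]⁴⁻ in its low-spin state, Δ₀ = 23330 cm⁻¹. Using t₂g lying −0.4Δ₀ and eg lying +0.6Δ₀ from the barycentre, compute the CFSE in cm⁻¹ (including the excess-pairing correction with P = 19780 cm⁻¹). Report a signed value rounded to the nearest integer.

-22214

Ligand charges: 3×(-1) from CN⁻ and 3×(-1) from NO₂⁻ sum to -6; with overall charge -4, Co is +2.
Group 9 minus oxidation state +2 gives a d⁷ configuration for Co²⁺.
Configuration: t₂g⁶ eg¹.
CFSE(orbital) = 6×(-0.4Δ₀) + 1×(0.6Δ₀) = -1.8Δ₀; with Δ₀ = 23330 cm⁻¹ that is -41994 cm⁻¹.
Relative to high-spin t₂g⁵ eg² (2 paired), the low-spin configuration has 1 additional pair, contributing +1 × 19780 = +19780 cm⁻¹.
Net CFSE = -41994 + 19780 = -22214 cm⁻¹.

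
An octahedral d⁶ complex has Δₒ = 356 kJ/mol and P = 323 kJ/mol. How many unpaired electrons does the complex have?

0

Since Δₒ = 356 kJ/mol > P = 323 kJ/mol, the complex adopts the low-spin configuration.
Configuration: t₂g⁶ eg⁰.
Unpaired electrons: 0.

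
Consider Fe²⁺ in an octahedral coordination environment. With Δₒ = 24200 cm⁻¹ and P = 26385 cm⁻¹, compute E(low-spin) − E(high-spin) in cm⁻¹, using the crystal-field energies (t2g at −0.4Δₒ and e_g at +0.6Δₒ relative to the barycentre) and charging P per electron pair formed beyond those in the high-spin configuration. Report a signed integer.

Group 8 minus oxidation state +2 gives a d⁶ configuration for Fe²⁺.
High-spin d⁶ fills as t2g^4 e_g^2 with CFSE 4(−0.4) + 2(+0.6) = -0.4Δₒ = -9680 cm⁻¹.
For low-spin the configuration is t2g^6 e_g^0: orbital energy -2.4 × 24200 = -58080 cm⁻¹, and 2 additional pairs relative to high-spin add 52770 cm⁻¹, giving -5310 cm⁻¹.
Thus E(LS) − E(HS) = 4370 cm⁻¹.

4370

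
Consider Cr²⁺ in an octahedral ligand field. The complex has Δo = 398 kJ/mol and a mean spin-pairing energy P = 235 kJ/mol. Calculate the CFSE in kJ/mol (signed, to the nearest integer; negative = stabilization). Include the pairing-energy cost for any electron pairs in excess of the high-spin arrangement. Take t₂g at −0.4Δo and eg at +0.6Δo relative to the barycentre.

Cr sits in group 6; removing 2 electrons leaves Cr²⁺ with 6 − 2 = 4 d electrons.
With Δo > P the complex is low-spin.
Filling d⁴ accordingly: t₂g⁴ eg⁰.
Orbital CFSE = -1.6Δo = -1.6 × 398 = -637 kJ/mol.
Excess pairs vs high-spin: 1 − 0 = 1; pairing cost = +235 kJ/mol.
Net CFSE = -637 + 235 = -402 kJ/mol.

-402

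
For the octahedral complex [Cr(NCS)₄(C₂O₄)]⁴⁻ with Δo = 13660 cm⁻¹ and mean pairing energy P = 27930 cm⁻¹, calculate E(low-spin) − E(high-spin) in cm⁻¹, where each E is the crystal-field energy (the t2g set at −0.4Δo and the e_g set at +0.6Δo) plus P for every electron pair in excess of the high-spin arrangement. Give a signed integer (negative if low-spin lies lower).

Ligand charges: 4×(-1) from NCS⁻ and 1×(-2) from C₂O₄²⁻ sum to -6; with overall charge -4, Cr is +2.
Cr²⁺: group 6, so d-count = 6 − 2 = 4.
In the high-spin limit (t2g^3 e_g^1) the orbital term is -0.6Δo = -8196 cm⁻¹, with no excess pairing.
Low-spin t2g^4 e_g^0 gives -1.6Δo = -21856 cm⁻¹, but forming 1 extra pair costs 1P = 27930 cm⁻¹, so E(LS) = -21856 + 27930 = 6074 cm⁻¹.
Thus E(LS) − E(HS) = 14270 cm⁻¹.

14270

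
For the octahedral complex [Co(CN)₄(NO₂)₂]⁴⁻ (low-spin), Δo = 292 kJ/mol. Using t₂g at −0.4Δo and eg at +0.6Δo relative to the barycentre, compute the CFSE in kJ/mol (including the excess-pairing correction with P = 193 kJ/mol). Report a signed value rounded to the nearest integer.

-333

Ligand charges: 4×(-1) from CN⁻ and 2×(-1) from NO₂⁻ sum to -6; with overall charge -4, Co is +2.
Group 9 minus oxidation state +2 gives a d⁷ configuration for Co²⁺.
The d⁷ electrons fill as t₂g⁶ eg¹.
CFSE(orbital) = 6×(-0.4Δo) + 1×(0.6Δo) = -1.8Δo; with Δo = 292 kJ/mol that is -526 kJ/mol.
Relative to high-spin t₂g⁵ eg² (2 paired), the low-spin configuration has 1 additional pair, contributing +1 × 193 = +193 kJ/mol.
Net CFSE = -526 + 193 = -333 kJ/mol.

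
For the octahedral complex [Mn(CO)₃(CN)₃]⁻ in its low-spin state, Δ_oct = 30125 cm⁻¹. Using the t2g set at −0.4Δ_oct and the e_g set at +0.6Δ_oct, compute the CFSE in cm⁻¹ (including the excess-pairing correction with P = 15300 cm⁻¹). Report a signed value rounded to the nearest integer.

-29650

Ligand charges: 3×(+0) from CO and 3×(-1) from CN⁻ sum to -3; with overall charge -1, Mn is +2.
Mn is in group 7, so Mn²⁺ is d⁵ (7 − 2 = 5).
The d⁵ electrons fill as t2g^5 e_g^0.
The orbital stabilization is -2.0Δ_oct = -2.0 × 30125 = -60250 cm⁻¹.
Pairing penalty: 2 pairs vs 0 in the high-spin reference → 2 extra × P = 30600 cm⁻¹.
Overall CFSE = -60250 + 30600 = -29650 cm⁻¹.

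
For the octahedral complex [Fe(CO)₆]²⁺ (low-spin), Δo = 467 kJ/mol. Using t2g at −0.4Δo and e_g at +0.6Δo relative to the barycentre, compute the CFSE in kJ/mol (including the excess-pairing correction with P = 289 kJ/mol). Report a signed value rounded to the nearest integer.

-543

CO is neutral, so the +2 overall charge sits on Fe: oxidation state +2.
Fe²⁺: group 8, so d-count = 8 − 2 = 6.
The d⁶ electrons fill as t2g^6 e_g^0.
The orbital stabilization is -2.4Δo = -2.4 × 467 = -1121 kJ/mol.
Pairing penalty: 3 pairs vs 1 in the high-spin reference → 2 extra × P = 578 kJ/mol.
Combining: -1121 + 578 = -543 kJ/mol.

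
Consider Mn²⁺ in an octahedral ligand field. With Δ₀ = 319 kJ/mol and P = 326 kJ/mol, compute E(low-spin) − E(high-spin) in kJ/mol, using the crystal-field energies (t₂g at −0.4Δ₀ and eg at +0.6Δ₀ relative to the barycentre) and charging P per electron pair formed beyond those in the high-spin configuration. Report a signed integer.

Mn²⁺: group 7, so d-count = 7 − 2 = 5.
High-spin: t₂g³ eg², CFSE = 0.0Δ₀ = 0 kJ/mol.
For low-spin the configuration is t₂g⁵ eg⁰: orbital energy -2.0 × 319 = -638 kJ/mol, and 2 additional pairs relative to high-spin add 652 kJ/mol, giving 14 kJ/mol.
Thus E(LS) − E(HS) = 14 kJ/mol.

14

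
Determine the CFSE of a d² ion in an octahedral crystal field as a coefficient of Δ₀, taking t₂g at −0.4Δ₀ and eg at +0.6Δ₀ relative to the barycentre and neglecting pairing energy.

-0.8 Δ₀

For octahedral d² the high- and low-spin configurations coincide.
Configuration: t₂g² eg⁰.
CFSE = 2(-0.4Δ₀) + 0(0.6Δ₀) = -0.8Δ₀ + 0.0Δ₀ = -0.8Δ₀.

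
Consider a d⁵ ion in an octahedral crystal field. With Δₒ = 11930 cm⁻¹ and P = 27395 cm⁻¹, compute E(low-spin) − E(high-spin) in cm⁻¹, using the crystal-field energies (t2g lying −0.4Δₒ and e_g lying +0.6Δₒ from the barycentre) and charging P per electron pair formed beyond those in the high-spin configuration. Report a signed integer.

In the high-spin limit (t2g^3 e_g^2) the orbital term is 0.0Δₒ = 0 cm⁻¹, with no excess pairing.
Low-spin: t2g^5 e_g^0, orbital CFSE = -2.0Δₒ = -23860 cm⁻¹; plus 2 excess pairs × P = +54790 cm⁻¹; total 30930 cm⁻¹.
Thus E(LS) − E(HS) = 30930 cm⁻¹.

30930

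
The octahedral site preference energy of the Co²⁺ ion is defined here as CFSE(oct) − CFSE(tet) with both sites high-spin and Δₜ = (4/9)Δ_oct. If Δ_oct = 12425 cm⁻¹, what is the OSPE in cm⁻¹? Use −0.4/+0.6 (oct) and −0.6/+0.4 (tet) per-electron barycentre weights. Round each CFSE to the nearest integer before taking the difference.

-3313

Co sits in group 9; removing 2 electrons leaves Co²⁺ with 9 − 2 = 7 d electrons.
Octahedral high-spin t2g^5 e_g^2: CFSE = -0.8 × 12425 = -9940 cm⁻¹.
In a tetrahedral site the filling is e^4 t2^3: CFSE(tet) = -1.2Δₜ = -1.2 × (4/9)(12425) = -6627 cm⁻¹.
OSPE = -9940 − (-6627) = -3313 cm⁻¹.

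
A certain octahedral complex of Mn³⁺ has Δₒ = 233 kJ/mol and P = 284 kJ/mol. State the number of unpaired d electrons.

4

Mn is in group 7, so Mn³⁺ is d⁴ (7 − 3 = 4).
With Δₒ < P the complex is high-spin.
Filling d⁴ accordingly: t₂g³ eg¹.
Unpaired electrons: 4.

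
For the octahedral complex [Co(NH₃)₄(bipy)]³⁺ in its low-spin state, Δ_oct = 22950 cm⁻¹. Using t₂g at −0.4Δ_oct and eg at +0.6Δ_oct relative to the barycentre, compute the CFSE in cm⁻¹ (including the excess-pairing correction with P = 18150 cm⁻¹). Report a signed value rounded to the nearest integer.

-18780

Ligand charges: 4×(+0) from NH₃ and 1×(+0) from bipy sum to +0; with overall charge +3, Co is +3.
Co³⁺: group 9, so d-count = 9 − 3 = 6.
Electron filling gives t₂g⁶ eg⁰.
CFSE(orbital) = 6×(-0.4Δ_oct) + 0×(0.6Δ_oct) = -2.4Δ_oct; with Δ_oct = 22950 cm⁻¹ that is -55080 cm⁻¹.
Pairing penalty: 3 pairs vs 1 in the high-spin reference → 2 extra × P = 36300 cm⁻¹.
Net CFSE = -55080 + 36300 = -18780 cm⁻¹.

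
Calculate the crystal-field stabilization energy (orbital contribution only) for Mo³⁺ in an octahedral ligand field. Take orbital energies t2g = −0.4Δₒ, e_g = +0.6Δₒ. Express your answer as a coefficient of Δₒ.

Mo sits in group 6; removing 3 electrons leaves Mo³⁺ with 6 − 3 = 3 d electrons.
For octahedral d³ the high- and low-spin configurations coincide.
Configuration: t2g^3 e_g^0.
CFSE = 3(-0.4Δₒ) + 0(0.6Δₒ) = -1.2Δₒ + 0.0Δₒ = -1.2Δₒ.

-1.2 Δₒ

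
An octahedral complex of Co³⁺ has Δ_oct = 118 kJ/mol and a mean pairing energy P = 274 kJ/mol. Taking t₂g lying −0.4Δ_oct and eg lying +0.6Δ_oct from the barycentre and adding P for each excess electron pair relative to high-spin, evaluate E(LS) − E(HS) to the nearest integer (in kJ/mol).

312

Group 9 minus oxidation state +3 gives a d⁶ configuration for Co³⁺.
High-spin: t₂g⁴ eg², CFSE = -0.4Δ_oct = -47 kJ/mol.
Low-spin: t₂g⁶ eg⁰, orbital CFSE = -2.4Δ_oct = -283 kJ/mol; plus 2 excess pairs × P = +548 kJ/mol; total 265 kJ/mol.
The difference is 265 − (-47) = 312 kJ/mol, so high-spin lies lower.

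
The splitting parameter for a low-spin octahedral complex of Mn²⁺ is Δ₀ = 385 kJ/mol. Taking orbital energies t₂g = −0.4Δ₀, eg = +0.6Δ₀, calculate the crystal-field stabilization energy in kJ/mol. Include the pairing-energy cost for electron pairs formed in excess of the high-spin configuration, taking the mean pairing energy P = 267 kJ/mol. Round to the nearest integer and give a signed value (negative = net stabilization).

-236

Mn sits in group 7; removing 2 electrons leaves Mn²⁺ with 7 − 2 = 5 d electrons.
Electron filling gives t₂g⁵ eg⁰.
The orbital stabilization is -2.0Δ₀ = -2.0 × 385 = -770 kJ/mol.
Relative to high-spin t₂g³ eg² (0 paired), the low-spin configuration has 2 additional pairs, contributing +2 × 267 = +534 kJ/mol.
Combining: -770 + 534 = -236 kJ/mol.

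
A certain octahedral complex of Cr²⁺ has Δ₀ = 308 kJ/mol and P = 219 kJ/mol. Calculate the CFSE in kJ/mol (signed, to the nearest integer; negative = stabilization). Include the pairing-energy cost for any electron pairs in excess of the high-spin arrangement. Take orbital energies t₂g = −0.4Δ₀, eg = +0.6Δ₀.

Cr sits in group 6; removing 2 electrons leaves Cr²⁺ with 6 − 2 = 4 d electrons.
Here Δ₀ > P (308 > 219), so the low-spin state is favoured.
That gives t₂g⁴ eg⁰.
Orbital CFSE = -1.6Δ₀ = -1.6 × 308 = -493 kJ/mol.
Excess pairs vs high-spin: 1 − 0 = 1; pairing cost = +219 kJ/mol.
Net CFSE = -493 + 219 = -274 kJ/mol.

-274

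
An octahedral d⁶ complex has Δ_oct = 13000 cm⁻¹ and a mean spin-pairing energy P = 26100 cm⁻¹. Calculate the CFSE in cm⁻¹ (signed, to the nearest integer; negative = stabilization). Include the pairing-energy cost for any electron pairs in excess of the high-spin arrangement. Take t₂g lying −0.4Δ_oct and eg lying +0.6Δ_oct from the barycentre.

-5200

Since Δ_oct = 13000 cm⁻¹ < P = 26100 cm⁻¹, the complex adopts the high-spin configuration.
That gives t₂g⁴ eg².
Orbital CFSE = -0.4Δ_oct = -0.4 × 13000 = -5200 cm⁻¹.
High-spin has no excess pairs, so no pairing correction applies.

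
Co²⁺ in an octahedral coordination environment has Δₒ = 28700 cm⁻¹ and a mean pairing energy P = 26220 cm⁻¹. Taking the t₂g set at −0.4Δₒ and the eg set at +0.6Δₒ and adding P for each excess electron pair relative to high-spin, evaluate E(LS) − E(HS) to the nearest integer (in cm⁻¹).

Co²⁺: group 9, so d-count = 9 − 2 = 7.
High-spin d⁷ fills as t₂g⁵ eg² with CFSE 5(−0.4) + 2(+0.6) = -0.8Δₒ = -22960 cm⁻¹.
Low-spin: t₂g⁶ eg¹, orbital CFSE = -1.8Δₒ = -51660 cm⁻¹; plus 1 excess pair × P = +26220 cm⁻¹; total -25440 cm⁻¹.
Thus E(LS) − E(HS) = -2480 cm⁻¹.

-2480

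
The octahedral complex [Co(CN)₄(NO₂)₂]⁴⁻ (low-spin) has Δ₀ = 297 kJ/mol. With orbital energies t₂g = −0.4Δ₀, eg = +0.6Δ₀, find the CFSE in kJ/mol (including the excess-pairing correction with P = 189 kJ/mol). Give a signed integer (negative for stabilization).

-346

Ligand charges: 4×(-1) from CN⁻ and 2×(-1) from NO₂⁻ sum to -6; with overall charge -4, Co is +2.
Co is in group 9, so Co²⁺ is d⁷ (9 − 2 = 7).
The d⁷ electrons fill as t₂g⁶ eg¹.
Orbital CFSE = 6(-0.4) + 1(0.6) = -1.8Δ₀ = -1.8 × 297 = -535 kJ/mol.
Relative to high-spin t₂g⁵ eg² (2 paired), the low-spin configuration has 1 additional pair, contributing +1 × 189 = +189 kJ/mol.
Net CFSE = -535 + 189 = -346 kJ/mol.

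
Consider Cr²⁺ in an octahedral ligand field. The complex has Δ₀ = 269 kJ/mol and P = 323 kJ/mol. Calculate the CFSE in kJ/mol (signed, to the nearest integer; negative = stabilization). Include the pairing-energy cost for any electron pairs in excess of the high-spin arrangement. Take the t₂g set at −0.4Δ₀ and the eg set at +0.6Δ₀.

-161

Cr²⁺: group 6, so d-count = 6 − 2 = 4.
Here Δ₀ < P (269 < 323), so the high-spin state is favoured.
Configuration: t₂g³ eg¹.
Orbital CFSE = -0.6Δ₀ = -0.6 × 269 = -161 kJ/mol.
High-spin has no excess pairs, so no pairing correction applies.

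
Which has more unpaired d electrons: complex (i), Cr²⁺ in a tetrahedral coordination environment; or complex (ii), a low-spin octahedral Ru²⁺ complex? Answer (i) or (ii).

(i): Cr sits in group 6; removing 2 electrons leaves Cr²⁺ with 6 − 2 = 4 d electrons; Tetrahedral splitting is small, so the complex is high-spin; e² t₂² → 4 unpaired.
(ii): Group 8 minus oxidation state +2 gives a d⁶ configuration for Ru²⁺; t2g^6 e_g^0 → 0 unpaired.
So (i) has more unpaired electrons.

(i)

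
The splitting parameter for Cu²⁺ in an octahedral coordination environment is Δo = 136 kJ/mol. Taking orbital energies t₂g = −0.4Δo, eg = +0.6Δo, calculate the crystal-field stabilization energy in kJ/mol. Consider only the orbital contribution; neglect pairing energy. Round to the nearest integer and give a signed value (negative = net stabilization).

Cu²⁺: group 11, so d-count = 11 − 2 = 9.
Configuration: t₂g⁶ eg³.
CFSE(orbital) = 6×(-0.4Δo) + 3×(0.6Δo) = -0.6Δo; with Δo = 136 kJ/mol that is -82 kJ/mol.

-82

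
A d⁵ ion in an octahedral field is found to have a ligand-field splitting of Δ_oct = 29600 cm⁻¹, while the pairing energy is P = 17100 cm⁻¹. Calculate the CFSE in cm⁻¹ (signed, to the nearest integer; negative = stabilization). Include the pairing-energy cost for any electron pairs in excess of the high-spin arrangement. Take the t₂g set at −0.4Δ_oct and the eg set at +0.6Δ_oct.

Since Δ_oct = 29600 cm⁻¹ > P = 17100 cm⁻¹, the complex adopts the low-spin configuration.
Filling d⁵ accordingly: t₂g⁵ eg⁰.
Orbital CFSE = -2.0Δ_oct = -2.0 × 29600 = -59200 cm⁻¹.
Excess pairs vs high-spin: 2 − 0 = 2; pairing cost = +34200 cm⁻¹.
Net CFSE = -59200 + 34200 = -25000 cm⁻¹.

-25000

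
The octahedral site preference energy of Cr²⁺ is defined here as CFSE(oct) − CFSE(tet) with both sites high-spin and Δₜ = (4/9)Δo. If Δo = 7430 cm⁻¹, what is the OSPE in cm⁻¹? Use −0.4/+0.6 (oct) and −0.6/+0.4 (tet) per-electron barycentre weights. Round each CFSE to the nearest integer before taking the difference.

-3137

Cr²⁺: group 6, so d-count = 6 − 2 = 4.
Octahedral (high-spin): t₂g³ eg¹, CFSE = 3(−0.4) + 1(+0.6) = -0.6Δo = -0.6 × 7430 = -4458 cm⁻¹.
In a tetrahedral site the filling is e² t₂²: CFSE(tet) = -0.4Δₜ = -0.4 × (4/9)(7430) = -1321 cm⁻¹.
Subtracting, OSPE = -4458 − (-1321) = -3137 cm⁻¹.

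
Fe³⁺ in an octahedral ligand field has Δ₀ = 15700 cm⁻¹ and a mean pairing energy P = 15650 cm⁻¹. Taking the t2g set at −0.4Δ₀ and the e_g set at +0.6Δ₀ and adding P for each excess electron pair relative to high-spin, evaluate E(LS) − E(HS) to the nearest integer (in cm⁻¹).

-100

Fe³⁺: group 8, so d-count = 8 − 3 = 5.
High-spin d⁵ fills as t2g^3 e_g^2 with CFSE 3(−0.4) + 2(+0.6) = 0.0Δ₀ = 0 cm⁻¹.
For low-spin the configuration is t2g^5 e_g^0: orbital energy -2.0 × 15700 = -31400 cm⁻¹, and 2 additional pairs relative to high-spin add 31300 cm⁻¹, giving -100 cm⁻¹.
The difference is -100 − (0) = -100 cm⁻¹, so low-spin lies lower.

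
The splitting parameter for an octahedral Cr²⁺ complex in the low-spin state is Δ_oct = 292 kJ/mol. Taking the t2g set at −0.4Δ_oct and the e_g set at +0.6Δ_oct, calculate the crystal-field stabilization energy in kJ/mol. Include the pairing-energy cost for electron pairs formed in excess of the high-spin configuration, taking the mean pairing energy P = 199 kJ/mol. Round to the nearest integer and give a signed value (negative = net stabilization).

-268

Group 6 minus oxidation state +2 gives a d⁴ configuration for Cr²⁺.
The d⁴ electrons fill as t2g^4 e_g^0.
The orbital stabilization is -1.6Δ_oct = -1.6 × 292 = -467 kJ/mol.
High-spin d⁴ would be t2g^3 e_g^1 with 0 pairs; low-spin has 1, so 1 excess pair costs +1P = +199 kJ/mol.
Net CFSE = -467 + 199 = -268 kJ/mol.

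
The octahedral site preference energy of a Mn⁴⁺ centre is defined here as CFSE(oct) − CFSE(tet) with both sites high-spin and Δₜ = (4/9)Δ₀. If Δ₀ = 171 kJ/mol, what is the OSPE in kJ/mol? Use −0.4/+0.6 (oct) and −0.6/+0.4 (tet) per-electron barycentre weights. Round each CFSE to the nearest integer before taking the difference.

Mn sits in group 7; removing 4 electrons leaves Mn⁴⁺ with 7 − 4 = 3 d electrons.
Octahedral high-spin t₂g³ eg⁰: CFSE = -1.2 × 171 = -205 kJ/mol.
Tetrahedral e² t₂¹ gives -0.8Δₜ = -0.8 × (4/9) × 171 = -61 kJ/mol.
OSPE = -205 − (-61) = -144 kJ/mol.

-144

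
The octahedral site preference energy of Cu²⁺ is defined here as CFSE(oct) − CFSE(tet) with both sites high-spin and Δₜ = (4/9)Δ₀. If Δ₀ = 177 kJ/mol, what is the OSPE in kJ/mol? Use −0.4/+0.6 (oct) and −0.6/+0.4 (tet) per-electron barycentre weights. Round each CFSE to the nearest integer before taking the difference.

Cu²⁺: group 11, so d-count = 11 − 2 = 9.
Octahedral (high-spin): t2g^6 e_g^3, CFSE = 6(−0.4) + 3(+0.6) = -0.6Δ₀ = -0.6 × 177 = -106 kJ/mol.
In a tetrahedral site the filling is e^4 t2^5: CFSE(tet) = -0.4Δₜ = -0.4 × (4/9)(177) = -31 kJ/mol.
Subtracting, OSPE = -106 − (-31) = -75 kJ/mol.

-75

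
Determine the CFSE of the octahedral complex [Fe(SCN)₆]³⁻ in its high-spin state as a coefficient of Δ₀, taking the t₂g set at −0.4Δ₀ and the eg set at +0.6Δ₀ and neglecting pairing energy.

0.0 Δ₀

Each SCN⁻ contributes -1; 6 × (-1) = -6. With overall charge -3, Fe is in the +3 oxidation state.
Fe is in group 8, so Fe³⁺ is d⁵ (8 − 3 = 5).
Configuration: t₂g³ eg².
CFSE = 3(-0.4Δ₀) + 2(0.6Δ₀) = -1.2Δ₀ + 1.2Δ₀ = 0.0Δ₀.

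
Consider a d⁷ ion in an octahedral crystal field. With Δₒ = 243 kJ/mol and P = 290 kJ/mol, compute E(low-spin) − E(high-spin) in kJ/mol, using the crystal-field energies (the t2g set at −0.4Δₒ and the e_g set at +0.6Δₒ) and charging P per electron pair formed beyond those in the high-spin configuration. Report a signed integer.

High-spin: t2g^5 e_g^2, CFSE = -0.8Δₒ = -194 kJ/mol.
Low-spin t2g^6 e_g^1 gives -1.8Δₒ = -437 kJ/mol, but forming 1 extra pair costs 1P = 290 kJ/mol, so E(LS) = -437 + 290 = -147 kJ/mol.
E(LS) − E(HS) = -147 − (-194) = 47 kJ/mol.

47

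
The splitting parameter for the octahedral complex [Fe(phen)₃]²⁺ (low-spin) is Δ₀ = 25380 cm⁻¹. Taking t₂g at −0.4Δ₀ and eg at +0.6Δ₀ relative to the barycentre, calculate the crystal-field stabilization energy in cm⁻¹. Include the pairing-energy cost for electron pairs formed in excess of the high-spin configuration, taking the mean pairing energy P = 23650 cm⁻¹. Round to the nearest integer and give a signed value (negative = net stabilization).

-13612

phen is neutral, so the +2 overall charge sits on Fe: oxidation state +2.
Fe is in group 8, so Fe²⁺ is d⁶ (8 − 2 = 6).
Electron filling gives t₂g⁶ eg⁰.
The orbital stabilization is -2.4Δ₀ = -2.4 × 25380 = -60912 cm⁻¹.
High-spin d⁶ would be t₂g⁴ eg² with 1 pair; low-spin has 3, so 2 excess pairs cost +2P = +47300 cm⁻¹.
Combining: -60912 + 47300 = -13612 cm⁻¹.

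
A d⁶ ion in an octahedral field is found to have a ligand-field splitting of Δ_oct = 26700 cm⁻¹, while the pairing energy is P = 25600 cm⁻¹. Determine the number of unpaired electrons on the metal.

Here Δ_oct > P (26700 > 25600), so the low-spin state is favoured.
Configuration: t2g^6 e_g^0.
Unpaired electrons: 0.

0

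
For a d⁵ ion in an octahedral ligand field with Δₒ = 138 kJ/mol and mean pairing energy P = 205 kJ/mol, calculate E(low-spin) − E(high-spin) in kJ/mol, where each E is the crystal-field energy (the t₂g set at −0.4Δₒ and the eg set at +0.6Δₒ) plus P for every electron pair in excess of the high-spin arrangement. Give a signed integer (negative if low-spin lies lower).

High-spin: t₂g³ eg², CFSE = 0.0Δₒ = 0 kJ/mol.
For low-spin the configuration is t₂g⁵ eg⁰: orbital energy -2.0 × 138 = -276 kJ/mol, and 2 additional pairs relative to high-spin add 410 kJ/mol, giving 134 kJ/mol.
E(LS) − E(HS) = 134 − (0) = 134 kJ/mol.

134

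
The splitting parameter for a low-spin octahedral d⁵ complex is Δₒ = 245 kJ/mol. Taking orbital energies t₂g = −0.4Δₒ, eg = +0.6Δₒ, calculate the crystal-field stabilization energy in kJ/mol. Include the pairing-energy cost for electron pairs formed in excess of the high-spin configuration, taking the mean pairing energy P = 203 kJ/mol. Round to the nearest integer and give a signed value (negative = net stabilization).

The d⁵ electrons fill as t₂g⁵ eg⁰.
The orbital stabilization is -2.0Δₒ = -2.0 × 245 = -490 kJ/mol.
High-spin d⁵ would be t₂g³ eg² with 0 pairs; low-spin has 2, so 2 excess pairs cost +2P = +406 kJ/mol.
Combining: -490 + 406 = -84 kJ/mol.

-84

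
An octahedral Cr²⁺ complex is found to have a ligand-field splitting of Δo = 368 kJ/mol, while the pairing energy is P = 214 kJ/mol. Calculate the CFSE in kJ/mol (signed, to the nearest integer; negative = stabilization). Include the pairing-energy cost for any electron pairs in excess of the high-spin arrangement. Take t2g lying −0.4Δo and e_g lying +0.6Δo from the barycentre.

-375

Cr sits in group 6; removing 2 electrons leaves Cr²⁺ with 6 − 2 = 4 d electrons.
Δo > P, so pairing is preferred: the ground state is low-spin.
Configuration: t2g^4 e_g^0.
Orbital CFSE = -1.6Δo = -1.6 × 368 = -589 kJ/mol.
Excess pairs vs high-spin: 1 − 0 = 1; pairing cost = +214 kJ/mol.
Net CFSE = -589 + 214 = -375 kJ/mol.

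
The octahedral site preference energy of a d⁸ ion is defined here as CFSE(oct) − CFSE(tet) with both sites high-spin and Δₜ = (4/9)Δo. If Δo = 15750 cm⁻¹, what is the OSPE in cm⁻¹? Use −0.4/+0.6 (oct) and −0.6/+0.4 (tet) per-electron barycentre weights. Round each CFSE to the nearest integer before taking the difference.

-13300

In an octahedral site d⁸ (HS) is t2g^6 e_g^2, giving CFSE(oct) = -1.2Δo = -18900 cm⁻¹.
In a tetrahedral site the filling is e^4 t2^4: CFSE(tet) = -0.8Δₜ = -0.8 × (4/9)(15750) = -5600 cm⁻¹.
Subtracting, OSPE = -18900 − (-5600) = -13300 cm⁻¹.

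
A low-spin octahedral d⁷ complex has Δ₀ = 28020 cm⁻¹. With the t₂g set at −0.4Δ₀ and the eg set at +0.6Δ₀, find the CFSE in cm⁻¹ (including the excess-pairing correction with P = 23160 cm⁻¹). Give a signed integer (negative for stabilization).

The d⁷ electrons fill as t₂g⁶ eg¹.
CFSE(orbital) = 6×(-0.4Δ₀) + 1×(0.6Δ₀) = -1.8Δ₀; with Δ₀ = 28020 cm⁻¹ that is -50436 cm⁻¹.
Relative to high-spin t₂g⁵ eg² (2 paired), the low-spin configuration has 1 additional pair, contributing +1 × 23160 = +23160 cm⁻¹.
Overall CFSE = -50436 + 23160 = -27276 cm⁻¹.

-27276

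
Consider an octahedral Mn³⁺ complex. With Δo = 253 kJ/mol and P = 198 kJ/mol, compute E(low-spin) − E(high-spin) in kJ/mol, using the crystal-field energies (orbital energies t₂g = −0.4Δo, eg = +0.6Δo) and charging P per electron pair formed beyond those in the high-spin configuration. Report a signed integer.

-55

Mn is in group 7, so Mn³⁺ is d⁴ (7 − 3 = 4).
In the high-spin limit (t₂g³ eg¹) the orbital term is -0.6Δo = -152 kJ/mol, with no excess pairing.
Low-spin t₂g⁴ eg⁰ gives -1.6Δo = -405 kJ/mol, but forming 1 extra pair costs 1P = 198 kJ/mol, so E(LS) = -405 + 198 = -207 kJ/mol.
The difference is -207 − (-152) = -55 kJ/mol, so low-spin lies lower.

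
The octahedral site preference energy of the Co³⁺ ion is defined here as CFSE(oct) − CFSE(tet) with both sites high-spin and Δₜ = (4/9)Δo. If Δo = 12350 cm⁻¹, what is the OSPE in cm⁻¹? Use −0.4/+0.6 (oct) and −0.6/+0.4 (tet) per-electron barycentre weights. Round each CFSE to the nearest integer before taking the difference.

Group 9 minus oxidation state +3 gives a d⁶ configuration for Co³⁺.
Octahedral (high-spin): t₂g⁴ eg², CFSE = 4(−0.4) + 2(+0.6) = -0.4Δo = -0.4 × 12350 = -4940 cm⁻¹.
Tetrahedral: e³ t₂³, CFSE = 3(−0.6) + 3(+0.4) = -0.6Δₜ = -0.6 × (4/9) × 12350 = -3293 cm⁻¹.
Subtracting, OSPE = -4940 − (-3293) = -1647 cm⁻¹.

-1647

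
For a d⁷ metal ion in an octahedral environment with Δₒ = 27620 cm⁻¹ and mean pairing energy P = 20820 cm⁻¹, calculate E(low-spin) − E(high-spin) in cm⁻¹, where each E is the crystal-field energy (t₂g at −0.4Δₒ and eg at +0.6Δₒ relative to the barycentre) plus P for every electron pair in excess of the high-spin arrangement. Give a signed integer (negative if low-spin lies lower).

High-spin: t₂g⁵ eg², CFSE = -0.8Δₒ = -22096 cm⁻¹.
Low-spin t₂g⁶ eg¹ gives -1.8Δₒ = -49716 cm⁻¹, but forming 1 extra pair costs 1P = 20820 cm⁻¹, so E(LS) = -49716 + 20820 = -28896 cm⁻¹.
E(LS) − E(HS) = -28896 − (-22096) = -6800 cm⁻¹.

-6800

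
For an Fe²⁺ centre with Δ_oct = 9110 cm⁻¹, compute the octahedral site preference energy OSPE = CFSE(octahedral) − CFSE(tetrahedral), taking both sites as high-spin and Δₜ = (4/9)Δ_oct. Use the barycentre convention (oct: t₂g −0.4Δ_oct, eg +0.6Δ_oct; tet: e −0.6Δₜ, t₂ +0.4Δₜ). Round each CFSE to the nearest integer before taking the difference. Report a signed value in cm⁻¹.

-1215

Fe²⁺: group 8, so d-count = 8 − 2 = 6.
Octahedral (high-spin): t2g^4 e_g^2, CFSE = 4(−0.4) + 2(+0.6) = -0.4Δ_oct = -0.4 × 9110 = -3644 cm⁻¹.
Tetrahedral: e^3 t2^3, CFSE = 3(−0.6) + 3(+0.4) = -0.6Δₜ = -0.6 × (4/9) × 9110 = -2429 cm⁻¹.
OSPE = CFSE(oct) − CFSE(tet) = -3644 − (-2429) = -1215 cm⁻¹.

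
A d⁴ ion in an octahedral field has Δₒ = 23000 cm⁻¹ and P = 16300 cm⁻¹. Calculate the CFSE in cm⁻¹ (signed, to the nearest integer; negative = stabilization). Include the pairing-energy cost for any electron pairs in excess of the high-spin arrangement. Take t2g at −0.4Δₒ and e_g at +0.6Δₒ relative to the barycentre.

-20500

With Δₒ > P the complex is low-spin.
Configuration: t2g^4 e_g^0.
Orbital CFSE = -1.6Δₒ = -1.6 × 23000 = -36800 cm⁻¹.
Excess pairs vs high-spin: 1 − 0 = 1; pairing cost = +16300 cm⁻¹.
Net CFSE = -36800 + 16300 = -20500 cm⁻¹.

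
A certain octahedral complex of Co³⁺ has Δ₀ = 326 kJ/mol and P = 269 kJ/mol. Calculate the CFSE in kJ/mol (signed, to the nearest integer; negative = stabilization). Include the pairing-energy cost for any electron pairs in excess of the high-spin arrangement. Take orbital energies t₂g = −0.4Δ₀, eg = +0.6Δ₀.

-244

Co is in group 9, so Co³⁺ is d⁶ (9 − 3 = 6).
Δ₀ > P, so pairing is preferred: the ground state is low-spin.
That gives t₂g⁶ eg⁰.
Orbital CFSE = -2.4Δ₀ = -2.4 × 326 = -782 kJ/mol.
Excess pairs vs high-spin: 3 − 1 = 2; pairing cost = +538 kJ/mol.
Net CFSE = -782 + 538 = -244 kJ/mol.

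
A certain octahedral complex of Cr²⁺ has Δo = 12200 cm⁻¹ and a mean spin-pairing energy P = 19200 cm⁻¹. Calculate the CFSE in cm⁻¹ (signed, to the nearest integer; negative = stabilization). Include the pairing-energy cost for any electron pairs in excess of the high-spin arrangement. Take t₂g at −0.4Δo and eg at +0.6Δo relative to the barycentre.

Cr²⁺: group 6, so d-count = 6 − 2 = 4.
Since Δo = 12200 cm⁻¹ < P = 19200 cm⁻¹, the complex adopts the high-spin configuration.
Configuration: t₂g³ eg¹.
Orbital CFSE = -0.6Δo = -0.6 × 12200 = -7320 cm⁻¹.
High-spin has no excess pairs, so no pairing correction applies.

-7320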